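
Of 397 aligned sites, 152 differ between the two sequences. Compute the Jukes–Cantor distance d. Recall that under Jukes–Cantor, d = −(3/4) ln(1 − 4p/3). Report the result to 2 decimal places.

0.54

p = 152/397 ≈ 0.382872.
d = −(3/4) ln(1 − 4p/3) = −0.75 ln(1 − 0.510496) = −0.75 ln(0.489504)
  = −0.75 × (-0.714363) = 0.535772 substitutions/site.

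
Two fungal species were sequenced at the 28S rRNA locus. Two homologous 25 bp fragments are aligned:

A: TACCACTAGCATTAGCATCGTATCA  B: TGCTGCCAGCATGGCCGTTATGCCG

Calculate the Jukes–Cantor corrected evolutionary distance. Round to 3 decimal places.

The sequences differ at 13 of 25 sites, so p = 13/25 = 0.52.
d = −(3/4) ln(1 − 4p/3) = −0.75 ln(1 − 0.693333) = −0.75 ln(0.306667)
  = −0.75 × (-1.181993) = 0.886495 substitutions/site.

0.886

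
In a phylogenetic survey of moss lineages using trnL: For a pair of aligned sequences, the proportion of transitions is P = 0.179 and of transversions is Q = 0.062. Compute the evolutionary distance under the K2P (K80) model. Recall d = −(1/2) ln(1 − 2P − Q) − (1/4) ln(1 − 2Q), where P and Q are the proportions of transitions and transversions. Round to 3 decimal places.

Under the Kimura two-parameter model, d = −½ ln(1 − 2P − Q) − ¼ ln(1 − 2Q).
1 − 2P − Q = 0.58, giving −½ ln(0.58) = 0.272364.
1 − 2Q = 0.876, giving −¼ ln(0.876) = 0.033097.
d = 0.272364 + 0.033097 = 0.305461.

0.305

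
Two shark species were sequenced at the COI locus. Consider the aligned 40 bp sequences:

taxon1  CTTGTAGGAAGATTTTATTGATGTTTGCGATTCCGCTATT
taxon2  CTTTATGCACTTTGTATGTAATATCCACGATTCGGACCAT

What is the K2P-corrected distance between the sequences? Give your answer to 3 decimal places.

Of 40 sites, 6 differences are transitions and 15 are transversions, so P = 6/40 = 0.15 and Q = 15/40 = 0.375.
Under the Kimura two-parameter model, d = −½ ln(1 − 2P − Q) − ¼ ln(1 − 2Q).
1 − 2P − Q = 0.325, giving −½ ln(0.325) = 0.561965.
1 − 2Q = 0.25, giving −¼ ln(0.25) = 0.346574.
d = 0.561965 + 0.346574 = 0.908539.

0.909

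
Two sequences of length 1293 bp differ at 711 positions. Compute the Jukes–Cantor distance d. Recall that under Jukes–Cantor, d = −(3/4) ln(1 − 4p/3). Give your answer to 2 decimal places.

p = 711/1293 ≈ 0.549884.
d = −(3/4) ln(1 − 4p/3) = −0.75 ln(1 − 0.733179) = −0.75 ln(0.266821)
  = −0.75 × (-1.321177) = 0.990883 substitutions/site.

0.99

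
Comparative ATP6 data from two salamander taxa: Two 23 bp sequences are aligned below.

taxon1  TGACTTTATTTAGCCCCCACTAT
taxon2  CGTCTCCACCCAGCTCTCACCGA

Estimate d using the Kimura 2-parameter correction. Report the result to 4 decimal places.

Of 23 sites, 10 differences are transitions and 2 are transversions, so P = 10/23 ≈ 0.434783 and Q = 2/23 ≈ 0.086957.
Under the Kimura two-parameter model, d = −½ ln(1 − 2P − Q) − ¼ ln(1 − 2Q).
1 − 2P − Q = 0.043477, giving −½ ln(0.043477) = 1.567762.
1 − 2Q = 0.826086, giving −¼ ln(0.826086) = 0.047764.
d = 1.567762 + 0.047764 = 1.615526.

1.6155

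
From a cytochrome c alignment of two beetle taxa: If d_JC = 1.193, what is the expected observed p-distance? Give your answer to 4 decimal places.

p = (3/4)(1 − e^(−4d/3)) = 0.75 × (1 − e^(-1.590667)) = 0.75 × (1 − 0.203790) = 0.597158.

0.5972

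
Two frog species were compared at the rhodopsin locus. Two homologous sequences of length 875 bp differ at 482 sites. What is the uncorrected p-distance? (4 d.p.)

0.5509

p = 482/875 = 0.550857… ≈ 0.5509 (to 4 d.p.).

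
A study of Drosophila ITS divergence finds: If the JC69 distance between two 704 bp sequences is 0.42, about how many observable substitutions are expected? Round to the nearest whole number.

226

Invert JC69: p = (3/4)(1 − e^(−4d/3)) = 0.75 × (1 − e^(-0.56)) = 0.75 × (1 − 0.571209) = 0.321593.
Expected differing sites = pL ≈ 0.321593 × 704 = 226.401472 ≈ 226.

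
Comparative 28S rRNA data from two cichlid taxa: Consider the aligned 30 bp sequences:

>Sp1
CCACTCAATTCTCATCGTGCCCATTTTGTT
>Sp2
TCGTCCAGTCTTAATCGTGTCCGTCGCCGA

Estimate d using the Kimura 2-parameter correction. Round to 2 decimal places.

1.25

Of 30 sites, 11 differences are transitions and 5 are transversions, so P = 11/30 ≈ 0.366667 and Q = 5/30 ≈ 0.166667.
Under the Kimura two-parameter model, d = −½ ln(1 − 2P − Q) − ¼ ln(1 − 2Q).
1 − 2P − Q = 0.099999, giving −½ ln(0.099999) = 1.151298.
1 − 2Q = 0.666666, giving −¼ ln(0.666666) = 0.101367.
d = 1.151298 + 0.101367 = 1.252665.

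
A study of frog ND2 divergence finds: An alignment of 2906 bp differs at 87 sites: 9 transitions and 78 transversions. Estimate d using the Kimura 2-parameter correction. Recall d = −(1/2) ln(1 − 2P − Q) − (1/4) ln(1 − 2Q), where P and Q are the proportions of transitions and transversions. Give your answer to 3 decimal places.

P = 9/2906 ≈ 0.003097 and Q = 78/2906 ≈ 0.026841.
Under the Kimura two-parameter model, d = −½ ln(1 − 2P − Q) − ¼ ln(1 − 2Q).
1 − 2P − Q = 0.966965, giving −½ ln(0.966965) = 0.016796.
1 − 2Q = 0.946318, giving −¼ ln(0.946318) = 0.013794.
d = 0.016796 + 0.013794 = 0.030590.

0.031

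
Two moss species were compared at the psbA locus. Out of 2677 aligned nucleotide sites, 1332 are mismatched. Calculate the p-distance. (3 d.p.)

p = 1332/2677 = 0.497571… ≈ 0.498 (to 3 d.p.).

0.498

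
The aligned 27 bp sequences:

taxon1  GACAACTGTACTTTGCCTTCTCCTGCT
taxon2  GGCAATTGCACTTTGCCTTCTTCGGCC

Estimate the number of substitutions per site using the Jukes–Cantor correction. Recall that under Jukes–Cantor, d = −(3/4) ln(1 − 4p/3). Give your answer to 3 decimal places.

0.264

The sequences differ at 6 of 27 sites (2, 6, 9, 22, 24, 27), so p = 6/27 ≈ 0.222222.
d = −(3/4) ln(1 − 4p/3) = −0.75 ln(1 − 0.296296) = −0.75 ln(0.703704)
  = −0.75 × (-0.351397) = 0.263548 substitutions/site.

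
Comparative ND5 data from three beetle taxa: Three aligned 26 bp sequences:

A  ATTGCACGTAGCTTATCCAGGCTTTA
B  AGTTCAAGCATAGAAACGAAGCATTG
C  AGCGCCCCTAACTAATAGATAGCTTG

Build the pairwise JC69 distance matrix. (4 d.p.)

A–B: 13/26 sites differ → p = 0.5, d = −0.75 ln(1 − 0.666667) = 0.823960 ≈ 0.8240.
A–C: 13/26 sites differ → p = 0.5, d = −0.75 ln(1 − 0.666667) = 0.823960 ≈ 0.8240.
B–C: 15/26 sites differ → p ≈ 0.576923, d = −0.75 ln(1 − 0.769231) = 1.099754 ≈ 1.0998.

d(A,B) = 0.8240, d(A,C) = 0.8240, d(B,C) = 1.0998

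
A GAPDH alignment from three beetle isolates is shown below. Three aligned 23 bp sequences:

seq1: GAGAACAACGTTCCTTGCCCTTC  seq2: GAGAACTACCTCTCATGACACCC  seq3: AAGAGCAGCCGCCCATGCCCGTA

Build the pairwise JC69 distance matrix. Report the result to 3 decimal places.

d(seq1,seq2) = 0.553, d(seq1,seq3) = 0.553, d(seq2,seq3) = 0.761

seq1–seq2: 9/23 sites differ → p ≈ 0.391304, d = −0.75 ln(1 − 0.521739) = 0.553199 ≈ 0.553.
seq1–seq3: 9/23 sites differ → p ≈ 0.391304, d = −0.75 ln(1 − 0.521739) = 0.553199 ≈ 0.553.
seq2–seq3: 11/23 sites differ → p ≈ 0.478261, d = −0.75 ln(1 − 0.637681) = 0.761423 ≈ 0.761.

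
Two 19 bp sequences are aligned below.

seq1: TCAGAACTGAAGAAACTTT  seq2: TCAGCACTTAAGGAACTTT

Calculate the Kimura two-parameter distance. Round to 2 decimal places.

0.18

Of 19 sites, 1 differences are transitions and 2 are transversions, so P = 1/19 ≈ 0.052632 and Q = 2/19 ≈ 0.105263.
Under the Kimura two-parameter model, d = −½ ln(1 − 2P − Q) − ¼ ln(1 − 2Q).
1 − 2P − Q = 0.789473, giving −½ ln(0.789473) = 0.118195.
1 − 2Q = 0.789474, giving −¼ ln(0.789474) = 0.059097.
d = 0.118195 + 0.059097 = 0.177292.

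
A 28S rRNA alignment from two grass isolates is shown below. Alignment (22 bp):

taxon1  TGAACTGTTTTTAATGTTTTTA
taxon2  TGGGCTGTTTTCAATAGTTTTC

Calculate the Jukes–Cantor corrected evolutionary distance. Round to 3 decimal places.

0.339

The sequences differ at 6 of 22 sites (3, 4, 12, 16, 17, 22), so p = 6/22 ≈ 0.272727.
d = −(3/4) ln(1 − 4p/3) = −0.75 ln(1 − 0.363636) = −0.75 ln(0.636364)
  = −0.75 × (-0.451985) = 0.338989 substitutions/site.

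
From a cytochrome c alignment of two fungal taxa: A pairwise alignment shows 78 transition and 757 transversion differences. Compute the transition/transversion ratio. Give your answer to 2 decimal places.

R = 78/757 = 0.103038… ≈ 0.10 (to 2 d.p.).

0.10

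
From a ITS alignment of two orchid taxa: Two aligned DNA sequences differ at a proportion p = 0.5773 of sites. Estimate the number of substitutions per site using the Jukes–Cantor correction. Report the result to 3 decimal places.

d = −(3/4) ln(1 − 4p/3) = −0.75 ln(1 − 0.769733) = −0.75 ln(0.230267)
  = −0.75 × (-1.468516) = 1.101387 substitutions/site.

1.101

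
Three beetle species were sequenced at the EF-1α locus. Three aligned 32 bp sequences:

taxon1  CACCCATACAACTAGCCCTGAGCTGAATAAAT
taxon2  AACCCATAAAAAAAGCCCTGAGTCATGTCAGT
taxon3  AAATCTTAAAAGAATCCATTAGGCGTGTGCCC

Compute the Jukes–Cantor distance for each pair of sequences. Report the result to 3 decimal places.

taxon1–taxon2: 11/32 sites differ → p = 0.34375, d = −0.75 ln(1 − 0.458333) = 0.459828 ≈ 0.460.
taxon1–taxon3: 18/32 sites differ → p = 0.5625, d = −0.75 ln(1 − 0.75) = 1.039721 ≈ 1.040.
taxon2–taxon3: 13/32 sites differ → p = 0.40625, d = −0.75 ln(1 − 0.541667) = 0.585119 ≈ 0.585.

d(taxon1,taxon2) = 0.460, d(taxon1,taxon3) = 1.040, d(taxon2,taxon3) = 0.585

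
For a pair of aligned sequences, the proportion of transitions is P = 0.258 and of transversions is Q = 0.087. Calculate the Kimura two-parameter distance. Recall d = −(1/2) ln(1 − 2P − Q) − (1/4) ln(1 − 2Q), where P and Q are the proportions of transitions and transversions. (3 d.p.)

Under the Kimura two-parameter model, d = −½ ln(1 − 2P − Q) − ¼ ln(1 − 2Q).
1 − 2P − Q = 0.397, giving −½ ln(0.397) = 0.461909.
1 − 2Q = 0.826, giving −¼ ln(0.826) = 0.047790.
d = 0.461909 + 0.047790 = 0.509699.

0.510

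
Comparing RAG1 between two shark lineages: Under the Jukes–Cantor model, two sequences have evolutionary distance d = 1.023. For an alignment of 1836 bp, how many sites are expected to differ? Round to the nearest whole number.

Invert JC69: p = (3/4)(1 − e^(−4d/3)) = 0.75 × (1 − e^(-1.364)) = 0.75 × (1 − 0.255636) = 0.558273.
Expected differing sites = pL ≈ 0.558273 × 1836 = 1024.989228 ≈ 1025.

1025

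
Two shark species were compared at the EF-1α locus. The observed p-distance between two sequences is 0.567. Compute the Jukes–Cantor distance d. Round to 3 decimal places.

d = −(3/4) ln(1 − 4p/3) = −0.75 ln(1 − 0.756) = −0.75 ln(0.244)
  = −0.75 × (-1.410587) = 1.057940 substitutions/site.

1.058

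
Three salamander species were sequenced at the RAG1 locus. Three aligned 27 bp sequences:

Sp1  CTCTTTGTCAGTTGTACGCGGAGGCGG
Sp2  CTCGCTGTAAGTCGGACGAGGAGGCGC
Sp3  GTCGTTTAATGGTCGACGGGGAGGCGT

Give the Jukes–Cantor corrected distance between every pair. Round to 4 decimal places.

d(Sp1,Sp2) = 0.3181, d(Sp1,Sp3) = 0.5876, d(Sp2,Sp3) = 0.5107

Sp1–Sp2: 7/27 sites differ → p ≈ 0.259259, d = −0.75 ln(1 − 0.345679) = 0.318118 ≈ 0.3181.
Sp1–Sp3: 11/27 sites differ → p ≈ 0.407407, d = −0.75 ln(1 − 0.543209) = 0.587647 ≈ 0.5876.
Sp2–Sp3: 10/27 sites differ → p ≈ 0.37037, d = −0.75 ln(1 − 0.493827) = 0.510658 ≈ 0.5107.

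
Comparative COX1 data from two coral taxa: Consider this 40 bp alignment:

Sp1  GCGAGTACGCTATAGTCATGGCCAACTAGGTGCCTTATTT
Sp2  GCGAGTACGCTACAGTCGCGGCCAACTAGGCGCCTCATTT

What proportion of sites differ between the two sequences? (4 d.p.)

0.1250

The sequences differ at 5 of 40 positions (sites 13, 18, 19, 31, 36).
p = 5/40 = 0.1250.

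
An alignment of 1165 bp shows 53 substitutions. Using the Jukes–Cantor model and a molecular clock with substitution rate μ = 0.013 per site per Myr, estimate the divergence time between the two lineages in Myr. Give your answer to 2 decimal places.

p = 53/1165 ≈ 0.045494.
d = −(3/4) ln(1 − 4p/3) = −0.75 ln(1 − 0.060659) = −0.75 ln(0.939341)
  = −0.75 × (-0.062577) = 0.046933 substitutions/site.
Under a molecular clock d = 2μt, so t = d/(2μ) = 0.046933 / (2 × 0.013) = 1.81 Myr.

1.81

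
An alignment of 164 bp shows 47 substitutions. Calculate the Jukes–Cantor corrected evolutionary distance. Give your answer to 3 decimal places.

p = 47/164 ≈ 0.286585.
d = −(3/4) ln(1 − 4p/3) = −0.75 ln(1 − 0.382113) = −0.75 ln(0.617887)
  = −0.75 × (-0.481450) = 0.361088 substitutions/site.

0.361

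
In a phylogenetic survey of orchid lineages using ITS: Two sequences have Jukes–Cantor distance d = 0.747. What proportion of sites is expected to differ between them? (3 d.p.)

p = (3/4)(1 − e^(−4d/3)) = 0.75 × (1 − e^(-0.996)) = 0.75 × (1 − 0.369354) = 0.472985.

0.473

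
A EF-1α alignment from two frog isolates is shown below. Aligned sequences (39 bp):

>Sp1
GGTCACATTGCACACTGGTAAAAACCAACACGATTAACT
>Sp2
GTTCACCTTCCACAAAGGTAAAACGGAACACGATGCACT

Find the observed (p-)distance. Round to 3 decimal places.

0.256

The sequences differ at 10 of 39 positions (sites 2, 7, 10, 15, 16, 24, 25, 26, 35, 36).
p = 10/39 = 0.256410… ≈ 0.256 (to 3 d.p.).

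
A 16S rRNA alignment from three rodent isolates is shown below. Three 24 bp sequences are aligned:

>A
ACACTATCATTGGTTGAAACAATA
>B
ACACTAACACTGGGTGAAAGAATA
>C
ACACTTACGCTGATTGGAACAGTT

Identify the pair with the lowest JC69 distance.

A and B

A–B: 4/24 differ, p = 0.167, d = 0.188.
A–C: 8/24 differ, p = 0.333, d = 0.441.
B–C: 8/24 differ, p = 0.333, d = 0.441.
The smallest distance is between A and B.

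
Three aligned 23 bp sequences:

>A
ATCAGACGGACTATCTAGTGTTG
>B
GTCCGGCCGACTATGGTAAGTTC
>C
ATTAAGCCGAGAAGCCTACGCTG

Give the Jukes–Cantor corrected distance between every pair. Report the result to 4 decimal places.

d(A,B) = 0.6501, d(A,C) = 0.8922, d(B,C) = 0.8922

A–B: 10/23 sites differ → p ≈ 0.434783, d = −0.75 ln(1 − 0.579711) = 0.650110 ≈ 0.6501.
A–C: 12/23 sites differ → p ≈ 0.521739, d = −0.75 ln(1 − 0.695652) = 0.892188 ≈ 0.8922.
B–C: 12/23 sites differ → p ≈ 0.521739, d = −0.75 ln(1 − 0.695652) = 0.892188 ≈ 0.8922.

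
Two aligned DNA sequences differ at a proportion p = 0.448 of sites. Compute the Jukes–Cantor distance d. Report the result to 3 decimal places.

0.682

d = −(3/4) ln(1 − 4p/3) = −0.75 ln(1 − 0.597333) = −0.75 ln(0.402667)
  = −0.75 × (-0.909645) = 0.682234 substitutions/site.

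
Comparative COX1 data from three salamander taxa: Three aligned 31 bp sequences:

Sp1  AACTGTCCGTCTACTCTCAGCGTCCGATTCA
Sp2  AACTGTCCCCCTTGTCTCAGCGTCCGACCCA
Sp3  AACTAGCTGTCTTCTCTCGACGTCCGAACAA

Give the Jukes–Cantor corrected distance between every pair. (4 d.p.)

Sp1–Sp2: 6/31 sites differ → p ≈ 0.193548, d = −0.75 ln(1 − 0.258064) = 0.223869 ≈ 0.2239.
Sp1–Sp3: 9/31 sites differ → p ≈ 0.290323, d = −0.75 ln(1 − 0.387097) = 0.367161 ≈ 0.3672.
Sp2–Sp3: 10/31 sites differ → p ≈ 0.322581, d = −0.75 ln(1 − 0.430108) = 0.421731 ≈ 0.4217.

d(Sp1,Sp2) = 0.2239, d(Sp1,Sp3) = 0.3672, d(Sp2,Sp3) = 0.4217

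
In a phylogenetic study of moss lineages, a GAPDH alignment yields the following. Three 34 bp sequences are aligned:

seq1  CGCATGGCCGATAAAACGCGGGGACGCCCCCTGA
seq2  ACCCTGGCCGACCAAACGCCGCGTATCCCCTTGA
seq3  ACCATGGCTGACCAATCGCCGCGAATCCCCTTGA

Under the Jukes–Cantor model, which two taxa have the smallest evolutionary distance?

seq1–seq2: 11/34 differ, p = 0.324, d = 0.423.
seq1–seq3: 11/34 differ, p = 0.324, d = 0.423.
seq2–seq3: 4/34 differ, p = 0.118, d = 0.128.
The smallest distance is between seq2 and seq3.

seq2 and seq3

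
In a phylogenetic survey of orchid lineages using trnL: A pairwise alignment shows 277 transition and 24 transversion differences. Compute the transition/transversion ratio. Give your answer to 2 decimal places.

11.54

R = 277/24 = 11.541666… ≈ 11.54 (to 2 d.p.).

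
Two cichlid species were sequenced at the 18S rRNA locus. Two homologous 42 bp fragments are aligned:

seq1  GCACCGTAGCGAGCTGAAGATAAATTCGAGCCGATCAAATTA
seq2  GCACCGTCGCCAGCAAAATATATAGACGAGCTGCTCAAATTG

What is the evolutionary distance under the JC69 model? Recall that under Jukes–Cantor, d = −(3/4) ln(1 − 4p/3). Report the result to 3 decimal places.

The sequences differ at 11 of 42 sites, so p = 11/42 ≈ 0.261905.
d = −(3/4) ln(1 − 4p/3) = −0.75 ln(1 − 0.349207) = −0.75 ln(0.650793)
  = −0.75 × (-0.429564) = 0.322173 substitutions/site.

0.322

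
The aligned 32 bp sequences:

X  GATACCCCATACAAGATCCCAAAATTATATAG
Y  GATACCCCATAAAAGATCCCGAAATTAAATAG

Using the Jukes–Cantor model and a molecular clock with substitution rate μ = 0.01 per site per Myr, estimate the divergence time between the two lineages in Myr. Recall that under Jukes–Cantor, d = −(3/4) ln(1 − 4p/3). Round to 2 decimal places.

5.01

The sequences differ at 3 of 32 sites (12, 21, 28), so p = 3/32 = 0.09375.
d = −(3/4) ln(1 − 4p/3) = −0.75 ln(1 − 0.125) = −0.75 ln(0.875)
  = −0.75 × (-0.133531) = 0.100148 substitutions/site.
Under a molecular clock d = 2μt, so t = d/(2μ) = 0.100148 / (2 × 0.01) = 5.01 Myr.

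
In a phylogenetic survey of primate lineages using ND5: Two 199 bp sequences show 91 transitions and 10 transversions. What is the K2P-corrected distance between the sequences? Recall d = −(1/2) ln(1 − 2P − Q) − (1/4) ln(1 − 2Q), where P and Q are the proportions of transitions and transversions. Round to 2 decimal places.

P = 91/199 ≈ 0.457286 and Q = 10/199 ≈ 0.050251.
Under the Kimura two-parameter model, d = −½ ln(1 − 2P − Q) − ¼ ln(1 − 2Q).
1 − 2P − Q = 0.035177, giving −½ ln(0.035177) = 1.673681.
1 − 2Q = 0.899498, giving −¼ ln(0.899498) = 0.026480.
d = 1.673681 + 0.026480 = 1.700161.

1.70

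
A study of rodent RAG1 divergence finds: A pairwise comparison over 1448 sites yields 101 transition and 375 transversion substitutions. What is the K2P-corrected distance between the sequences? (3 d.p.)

P = 101/1448 ≈ 0.069751 and Q = 375/1448 ≈ 0.258978.
Under the Kimura two-parameter model, d = −½ ln(1 − 2P − Q) − ¼ ln(1 − 2Q).
1 − 2P − Q = 0.60152, giving −½ ln(0.60152) = 0.254148.
1 − 2Q = 0.482044, giving −¼ ln(0.482044) = 0.182430.
d = 0.254148 + 0.182430 = 0.436578.

0.437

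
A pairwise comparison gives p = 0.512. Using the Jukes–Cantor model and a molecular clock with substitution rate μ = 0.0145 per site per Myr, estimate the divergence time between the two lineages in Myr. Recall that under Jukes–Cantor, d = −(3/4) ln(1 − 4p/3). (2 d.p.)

29.68

d = −(3/4) ln(1 − 4p/3) = −0.75 ln(1 − 0.682667) = −0.75 ln(0.317333)
  = −0.75 × (-1.147804) = 0.860853 substitutions/site.
Under a molecular clock d = 2μt, so t = d/(2μ) = 0.860853 / (2 × 0.0145) = 29.68 Myr.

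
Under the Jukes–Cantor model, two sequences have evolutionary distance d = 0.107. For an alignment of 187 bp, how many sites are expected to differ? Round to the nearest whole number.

Invert JC69: p = (3/4)(1 − e^(−4d/3)) = 0.75 × (1 − e^(-0.142667)) = 0.75 × (1 − 0.867043) = 0.099718.
Expected differing sites = pL ≈ 0.099718 × 187 = 18.647266 ≈ 19.

19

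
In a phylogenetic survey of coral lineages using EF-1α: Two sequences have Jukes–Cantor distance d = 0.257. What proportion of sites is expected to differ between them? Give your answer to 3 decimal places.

0.218

p = (3/4)(1 − e^(−4d/3)) = 0.75 × (1 − e^(-0.342667)) = 0.75 × (1 − 0.709875) = 0.217594.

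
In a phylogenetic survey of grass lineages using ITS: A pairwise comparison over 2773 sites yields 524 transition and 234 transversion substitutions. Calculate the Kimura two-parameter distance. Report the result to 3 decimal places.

P = 524/2773 ≈ 0.188965 and Q = 234/2773 ≈ 0.084385.
Under the Kimura two-parameter model, d = −½ ln(1 − 2P − Q) − ¼ ln(1 − 2Q).
1 − 2P − Q = 0.537685, giving −½ ln(0.537685) = 0.310241.
1 − 2Q = 0.83123, giving −¼ ln(0.83123) = 0.046212.
d = 0.310241 + 0.046212 = 0.356453.

0.356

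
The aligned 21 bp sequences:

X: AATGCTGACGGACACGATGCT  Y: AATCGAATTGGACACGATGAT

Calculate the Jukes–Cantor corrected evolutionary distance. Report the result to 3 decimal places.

The sequences differ at 7 of 21 sites (4, 5, 6, 7, 8, 9, 20), so p = 7/21 ≈ 0.333333.
d = −(3/4) ln(1 − 4p/3) = −0.75 ln(1 − 0.444444) = −0.75 ln(0.555556)
  = −0.75 × (-0.587786) = 0.440840 substitutions/site.

0.441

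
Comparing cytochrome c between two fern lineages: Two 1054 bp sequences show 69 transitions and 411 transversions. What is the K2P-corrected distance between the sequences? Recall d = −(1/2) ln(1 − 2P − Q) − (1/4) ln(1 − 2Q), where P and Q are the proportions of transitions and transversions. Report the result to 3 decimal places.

P = 69/1054 ≈ 0.065465 and Q = 411/1054 ≈ 0.389943.
Under the Kimura two-parameter model, d = −½ ln(1 − 2P − Q) − ¼ ln(1 − 2Q).
1 − 2P − Q = 0.479127, giving −½ ln(0.479127) = 0.367895.
1 − 2Q = 0.220114, giving −¼ ln(0.220114) = 0.378402.
d = 0.367895 + 0.378402 = 0.746297.

0.746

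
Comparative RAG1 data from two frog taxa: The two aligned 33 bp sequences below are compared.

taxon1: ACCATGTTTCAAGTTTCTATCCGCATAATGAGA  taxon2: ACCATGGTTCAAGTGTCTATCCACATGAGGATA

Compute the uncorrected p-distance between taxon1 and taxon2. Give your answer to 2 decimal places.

0.18

The sequences differ at 6 of 33 positions (sites 7, 15, 23, 27, 29, 32).
p = 6/33 = 0.181818… ≈ 0.18 (to 2 d.p.).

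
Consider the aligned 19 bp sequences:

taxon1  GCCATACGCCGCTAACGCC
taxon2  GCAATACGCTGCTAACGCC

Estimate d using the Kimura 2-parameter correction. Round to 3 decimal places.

Of 19 sites, 1 differences are transitions and 1 are transversions, so P = 1/19 ≈ 0.052632 and Q = 1/19 ≈ 0.052632.
Under the Kimura two-parameter model, d = −½ ln(1 − 2P − Q) − ¼ ln(1 − 2Q).
1 − 2P − Q = 0.842104, giving −½ ln(0.842104) = 0.085926.
1 − 2Q = 0.894736, giving −¼ ln(0.894736) = 0.027807.
d = 0.085926 + 0.027807 = 0.113733.

0.114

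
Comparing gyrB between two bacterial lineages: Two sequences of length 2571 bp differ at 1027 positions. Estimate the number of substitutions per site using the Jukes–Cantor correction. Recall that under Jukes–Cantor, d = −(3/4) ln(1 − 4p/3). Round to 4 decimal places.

0.5704

p = 1027/2571 ≈ 0.399455.
d = −(3/4) ln(1 − 4p/3) = −0.75 ln(1 − 0.532607) = −0.75 ln(0.467393)
  = −0.75 × (-0.760585) = 0.570439 substitutions/site.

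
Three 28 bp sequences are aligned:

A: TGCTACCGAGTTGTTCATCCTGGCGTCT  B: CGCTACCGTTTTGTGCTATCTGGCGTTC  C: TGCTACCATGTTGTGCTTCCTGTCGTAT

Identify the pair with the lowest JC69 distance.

A and C

A–B: 9/28 differ, p = 0.321, d = 0.420.
A–C: 6/28 differ, p = 0.214, d = 0.252.
B–C: 8/28 differ, p = 0.286, d = 0.360.
The smallest distance is between A and C.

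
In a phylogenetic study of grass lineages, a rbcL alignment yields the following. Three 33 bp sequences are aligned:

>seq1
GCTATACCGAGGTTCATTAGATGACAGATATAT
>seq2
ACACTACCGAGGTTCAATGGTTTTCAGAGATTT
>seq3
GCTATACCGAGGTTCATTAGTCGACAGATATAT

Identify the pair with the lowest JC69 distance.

seq1 and seq3

seq1–seq2: 10/33 differ, p = 0.303, d = 0.388.
seq1–seq3: 2/33 differ, p = 0.061, d = 0.063.
seq2–seq3: 10/33 differ, p = 0.303, d = 0.388.
The smallest distance is between seq1 and seq3.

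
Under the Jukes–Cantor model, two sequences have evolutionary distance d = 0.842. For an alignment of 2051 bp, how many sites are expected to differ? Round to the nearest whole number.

Invert JC69: p = (3/4)(1 − e^(−4d/3)) = 0.75 × (1 − e^(-1.122667)) = 0.75 × (1 − 0.325411) = 0.505942.
Expected differing sites = pL ≈ 0.505942 × 2051 = 1037.687042 ≈ 1038.

1038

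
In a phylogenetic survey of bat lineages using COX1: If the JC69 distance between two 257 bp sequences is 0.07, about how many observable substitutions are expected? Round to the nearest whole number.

17

Invert JC69: p = (3/4)(1 − e^(−4d/3)) = 0.75 × (1 − e^(-0.093333)) = 0.75 × (1 − 0.910890) = 0.066833.
Expected differing sites = pL ≈ 0.066833 × 257 = 17.176081 ≈ 17.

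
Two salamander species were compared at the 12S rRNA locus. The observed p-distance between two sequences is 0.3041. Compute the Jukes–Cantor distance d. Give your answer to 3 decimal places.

0.390

d = −(3/4) ln(1 − 4p/3) = −0.75 ln(1 − 0.405467) = −0.75 ln(0.594533)
  = −0.75 × (-0.519979) = 0.389984 substitutions/site.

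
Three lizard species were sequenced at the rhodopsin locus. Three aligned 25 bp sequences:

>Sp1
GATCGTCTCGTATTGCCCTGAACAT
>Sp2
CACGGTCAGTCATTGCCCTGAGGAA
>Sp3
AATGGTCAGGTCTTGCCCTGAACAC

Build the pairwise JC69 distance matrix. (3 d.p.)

Sp1–Sp2: 10/25 sites differ → p = 0.4, d = −0.75 ln(1 − 0.533333) = 0.571605 ≈ 0.572.
Sp1–Sp3: 6/25 sites differ → p = 0.24, d = −0.75 ln(1 − 0.32) = 0.289247 ≈ 0.289.
Sp2–Sp3: 8/25 sites differ → p = 0.32, d = −0.75 ln(1 − 0.426667) = 0.417216 ≈ 0.417.

d(Sp1,Sp2) = 0.572, d(Sp1,Sp3) = 0.289, d(Sp2,Sp3) = 0.417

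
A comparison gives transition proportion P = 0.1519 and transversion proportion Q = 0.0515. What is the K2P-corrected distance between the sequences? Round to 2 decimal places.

Under the Kimura two-parameter model, d = −½ ln(1 − 2P − Q) − ¼ ln(1 − 2Q).
1 − 2P − Q = 0.6447, giving −½ ln(0.6447) = 0.219485.
1 − 2Q = 0.897, giving −¼ ln(0.897) = 0.027175.
d = 0.219485 + 0.027175 = 0.246660.

0.25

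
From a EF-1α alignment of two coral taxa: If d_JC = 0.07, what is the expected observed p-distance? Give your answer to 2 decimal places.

p = (3/4)(1 − e^(−4d/3)) = 0.75 × (1 − e^(-0.093333)) = 0.75 × (1 − 0.910890) = 0.066833.

0.07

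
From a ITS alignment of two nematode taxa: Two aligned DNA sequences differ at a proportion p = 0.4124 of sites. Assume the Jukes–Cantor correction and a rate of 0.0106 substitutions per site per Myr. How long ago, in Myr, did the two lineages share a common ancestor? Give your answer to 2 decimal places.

d = −(3/4) ln(1 − 4p/3) = −0.75 ln(1 − 0.549867) = −0.75 ln(0.450133)
  = −0.75 × (-0.798212) = 0.598659 substitutions/site.
Under a molecular clock d = 2μt, so t = d/(2μ) = 0.598659 / (2 × 0.0106) = 28.24 Myr.

28.24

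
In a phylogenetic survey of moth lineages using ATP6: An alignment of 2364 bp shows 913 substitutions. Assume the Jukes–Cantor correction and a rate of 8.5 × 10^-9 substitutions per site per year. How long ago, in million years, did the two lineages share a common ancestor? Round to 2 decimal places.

31.92

p = 913/2364 ≈ 0.38621.
d = −(3/4) ln(1 − 4p/3) = −0.75 ln(1 − 0.514947) = −0.75 ln(0.485053)
  = −0.75 × (-0.723497) = 0.542623 substitutions/site.
Under a molecular clock d = 2μt, so t = d/(2μ) = 0.542623 / (2 × 8.5 × 10^-9) = 31.92 million years.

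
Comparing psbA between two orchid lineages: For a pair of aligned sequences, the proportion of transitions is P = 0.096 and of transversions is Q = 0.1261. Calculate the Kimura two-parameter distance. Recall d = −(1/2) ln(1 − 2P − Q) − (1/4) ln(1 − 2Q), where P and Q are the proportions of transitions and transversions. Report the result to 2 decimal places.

Under the Kimura two-parameter model, d = −½ ln(1 − 2P − Q) − ¼ ln(1 − 2Q).
1 − 2P − Q = 0.6819, giving −½ ln(0.6819) = 0.191436.
1 − 2Q = 0.7478, giving −¼ ln(0.7478) = 0.072655.
d = 0.191436 + 0.072655 = 0.264091.

0.26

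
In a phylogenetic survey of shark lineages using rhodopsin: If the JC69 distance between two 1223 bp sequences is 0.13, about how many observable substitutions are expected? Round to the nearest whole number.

146

Invert JC69: p = (3/4)(1 − e^(−4d/3)) = 0.75 × (1 − e^(-0.173333)) = 0.75 × (1 − 0.840858) = 0.119357.
Expected differing sites = pL ≈ 0.119357 × 1223 = 145.973611 ≈ 146.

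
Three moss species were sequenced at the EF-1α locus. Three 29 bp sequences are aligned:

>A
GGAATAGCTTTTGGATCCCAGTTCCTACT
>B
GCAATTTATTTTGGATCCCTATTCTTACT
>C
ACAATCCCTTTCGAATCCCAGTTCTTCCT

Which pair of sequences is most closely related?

A–B: 7/29 differ, p = 0.241, d = 0.291.
A–C: 8/29 differ, p = 0.276, d = 0.344.
B–C: 9/29 differ, p = 0.310, d = 0.401.
The smallest distance is between A and B.

A and B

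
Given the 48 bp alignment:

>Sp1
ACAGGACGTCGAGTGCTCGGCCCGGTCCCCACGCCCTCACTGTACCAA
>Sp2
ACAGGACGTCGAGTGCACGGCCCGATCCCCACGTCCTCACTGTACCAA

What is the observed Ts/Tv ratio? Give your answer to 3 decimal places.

2.000

Transitions are A↔G and C↔T; transversions are all other mismatches.
Transitions: 2. Transversions: 1.
R = 2/1 = 2.000.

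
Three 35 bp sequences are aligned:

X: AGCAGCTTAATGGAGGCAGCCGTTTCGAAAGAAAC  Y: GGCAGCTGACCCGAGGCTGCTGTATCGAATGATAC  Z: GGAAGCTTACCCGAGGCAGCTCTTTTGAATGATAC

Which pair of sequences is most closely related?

X–Y: 10/35 differ, p = 0.286, d = 0.360.
X–Z: 10/35 differ, p = 0.286, d = 0.360.
Y–Z: 6/35 differ, p = 0.171, d = 0.195.
The smallest distance is between Y and Z.

Y and Z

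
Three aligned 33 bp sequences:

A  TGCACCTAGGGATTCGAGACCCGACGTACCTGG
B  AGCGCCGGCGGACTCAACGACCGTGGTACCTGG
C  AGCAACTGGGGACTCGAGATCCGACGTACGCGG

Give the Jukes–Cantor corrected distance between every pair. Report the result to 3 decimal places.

A–B: 12/33 sites differ → p ≈ 0.363636, d = −0.75 ln(1 − 0.484848) = 0.497470 ≈ 0.497.
A–C: 7/33 sites differ → p ≈ 0.212121, d = −0.75 ln(1 − 0.282828) = 0.249330 ≈ 0.249.
B–C: 12/33 sites differ → p ≈ 0.363636, d = −0.75 ln(1 − 0.484848) = 0.497470 ≈ 0.497.

d(A,B) = 0.497, d(A,C) = 0.249, d(B,C) = 0.497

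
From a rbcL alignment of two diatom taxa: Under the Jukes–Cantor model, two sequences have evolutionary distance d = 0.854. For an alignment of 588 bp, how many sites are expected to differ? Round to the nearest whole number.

300

Invert JC69: p = (3/4)(1 − e^(−4d/3)) = 0.75 × (1 − e^(-1.138667)) = 0.75 × (1 − 0.320246) = 0.509816.
Expected differing sites = pL ≈ 0.509816 × 588 = 299.771808 ≈ 300.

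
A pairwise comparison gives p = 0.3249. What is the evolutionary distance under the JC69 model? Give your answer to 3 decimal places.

d = −(3/4) ln(1 − 4p/3) = −0.75 ln(1 − 0.4332) = −0.75 ln(0.5668)
  = −0.75 × (-0.567749) = 0.425812 substitutions/site.

0.426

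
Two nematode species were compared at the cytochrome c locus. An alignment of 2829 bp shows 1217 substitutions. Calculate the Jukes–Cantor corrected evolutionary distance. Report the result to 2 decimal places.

p = 1217/2829 ≈ 0.430187.
d = −(3/4) ln(1 − 4p/3) = −0.75 ln(1 − 0.573583) = −0.75 ln(0.426417)
  = −0.75 × (-0.852338) = 0.639254 substitutions/site.

0.64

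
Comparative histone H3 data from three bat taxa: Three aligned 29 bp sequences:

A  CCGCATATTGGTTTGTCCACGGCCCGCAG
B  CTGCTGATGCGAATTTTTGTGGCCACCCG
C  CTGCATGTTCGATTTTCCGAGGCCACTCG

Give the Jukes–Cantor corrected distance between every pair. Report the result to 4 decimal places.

A–B: 15/29 sites differ → p ≈ 0.517241, d = −0.75 ln(1 − 0.689655) = 0.877553 ≈ 0.8776.
A–C: 11/29 sites differ → p ≈ 0.37931, d = −0.75 ln(1 − 0.505747) = 0.528531 ≈ 0.5285.
B–C: 9/29 sites differ → p ≈ 0.310345, d = −0.75 ln(1 − 0.413793) = 0.400562 ≈ 0.4006.

d(A,B) = 0.8776, d(A,C) = 0.5285, d(B,C) = 0.4006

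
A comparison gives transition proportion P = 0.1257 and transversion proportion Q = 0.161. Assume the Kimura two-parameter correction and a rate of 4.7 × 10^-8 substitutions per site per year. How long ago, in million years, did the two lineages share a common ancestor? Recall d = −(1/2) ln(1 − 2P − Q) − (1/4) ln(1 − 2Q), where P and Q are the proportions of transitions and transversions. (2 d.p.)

Under the Kimura two-parameter model, d = −½ ln(1 − 2P − Q) − ¼ ln(1 − 2Q).
1 − 2P − Q = 0.5876, giving −½ ln(0.5876) = 0.265854.
1 − 2Q = 0.678, giving −¼ ln(0.678) = 0.097152.
d = 0.265854 + 0.097152 = 0.363006.
Under a molecular clock d = 2μt, so t = d/(2μ) = 0.363006 / (2 × 4.7 × 10^-8) = 3.86 million years.

3.86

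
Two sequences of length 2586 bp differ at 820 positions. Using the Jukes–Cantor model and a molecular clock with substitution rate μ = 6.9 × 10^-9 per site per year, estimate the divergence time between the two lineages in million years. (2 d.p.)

29.87

p = 820/2586 ≈ 0.317092.
d = −(3/4) ln(1 − 4p/3) = −0.75 ln(1 − 0.422789) = −0.75 ln(0.577211)
  = −0.75 × (-0.549547) = 0.412160 substitutions/site.
Under a molecular clock d = 2μt, so t = d/(2μ) = 0.412160 / (2 × 6.9 × 10^-9) = 29.87 million years.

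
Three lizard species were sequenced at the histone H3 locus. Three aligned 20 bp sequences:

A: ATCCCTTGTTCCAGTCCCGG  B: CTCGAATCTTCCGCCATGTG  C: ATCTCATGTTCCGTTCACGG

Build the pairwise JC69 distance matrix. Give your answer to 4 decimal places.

A–B: 12/20 sites differ → p = 0.6, d = −0.75 ln(1 − 0.8) = 1.207078 ≈ 1.2071.
A–C: 5/20 sites differ → p = 0.25, d = −0.75 ln(1 − 0.333333) = 0.304098 ≈ 0.3041.
B–C: 10/20 sites differ → p = 0.5, d = −0.75 ln(1 − 0.666667) = 0.823960 ≈ 0.8240.

d(A,B) = 1.2071, d(A,C) = 0.3041, d(B,C) = 0.8240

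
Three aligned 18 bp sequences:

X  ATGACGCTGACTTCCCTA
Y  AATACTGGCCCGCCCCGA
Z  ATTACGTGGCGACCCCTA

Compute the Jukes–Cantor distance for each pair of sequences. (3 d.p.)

d(X,Y) = 1.012, d(X,Z) = 0.548, d(Y,Z) = 0.548

X–Y: 10/18 sites differ → p ≈ 0.555556, d = −0.75 ln(1 − 0.740741) = 1.012446 ≈ 1.012.
X–Z: 7/18 sites differ → p ≈ 0.388889, d = −0.75 ln(1 − 0.518519) = 0.548166 ≈ 0.548.
Y–Z: 7/18 sites differ → p ≈ 0.388889, d = −0.75 ln(1 − 0.518519) = 0.548166 ≈ 0.548.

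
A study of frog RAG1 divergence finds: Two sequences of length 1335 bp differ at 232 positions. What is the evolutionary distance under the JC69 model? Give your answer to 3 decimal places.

0.198

p = 232/1335 ≈ 0.173783.
d = −(3/4) ln(1 − 4p/3) = −0.75 ln(1 − 0.231711) = −0.75 ln(0.768289)
  = −0.75 × (-0.263589) = 0.197692 substitutions/site.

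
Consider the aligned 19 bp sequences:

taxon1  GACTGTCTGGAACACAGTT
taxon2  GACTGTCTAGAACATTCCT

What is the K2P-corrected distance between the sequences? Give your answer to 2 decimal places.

Of 19 sites, 3 differences are transitions and 2 are transversions, so P = 3/19 ≈ 0.157895 and Q = 2/19 ≈ 0.105263.
Under the Kimura two-parameter model, d = −½ ln(1 − 2P − Q) − ¼ ln(1 − 2Q).
1 − 2P − Q = 0.578947, giving −½ ln(0.578947) = 0.273272.
1 − 2Q = 0.789474, giving −¼ ln(0.789474) = 0.059097.
d = 0.273272 + 0.059097 = 0.332369.

0.33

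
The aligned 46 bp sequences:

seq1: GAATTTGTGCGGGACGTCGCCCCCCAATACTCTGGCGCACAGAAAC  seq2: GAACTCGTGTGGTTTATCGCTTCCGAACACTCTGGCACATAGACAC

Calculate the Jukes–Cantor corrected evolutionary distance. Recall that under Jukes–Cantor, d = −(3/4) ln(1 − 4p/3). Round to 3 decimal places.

0.390

The sequences differ at 14 of 46 sites, so p = 14/46 ≈ 0.304348.
d = −(3/4) ln(1 − 4p/3) = −0.75 ln(1 − 0.405797) = −0.75 ln(0.594203)
  = −0.75 × (-0.520534) = 0.390401 substitutions/site.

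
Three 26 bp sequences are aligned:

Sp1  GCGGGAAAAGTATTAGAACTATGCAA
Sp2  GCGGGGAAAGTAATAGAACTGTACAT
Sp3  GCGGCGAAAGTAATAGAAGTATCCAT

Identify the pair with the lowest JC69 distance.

Sp2 and Sp3

Sp1–Sp2: 5/26 differ, p = 0.192, d = 0.222.
Sp1–Sp3: 6/26 differ, p = 0.231, d = 0.276.
Sp2–Sp3: 4/26 differ, p = 0.154, d = 0.172.
The smallest distance is between Sp2 and Sp3.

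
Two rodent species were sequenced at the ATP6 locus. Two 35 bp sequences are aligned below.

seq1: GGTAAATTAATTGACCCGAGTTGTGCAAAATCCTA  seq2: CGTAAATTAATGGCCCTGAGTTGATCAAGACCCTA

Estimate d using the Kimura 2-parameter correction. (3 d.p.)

Of 35 sites, 3 differences are transitions and 5 are transversions, so P = 3/35 ≈ 0.085714 and Q = 5/35 ≈ 0.142857.
Under the Kimura two-parameter model, d = −½ ln(1 − 2P − Q) − ¼ ln(1 − 2Q).
1 − 2P − Q = 0.685715, giving −½ ln(0.685715) = 0.188647.
1 − 2Q = 0.714286, giving −¼ ln(0.714286) = 0.084118.
d = 0.188647 + 0.084118 = 0.272765.

0.273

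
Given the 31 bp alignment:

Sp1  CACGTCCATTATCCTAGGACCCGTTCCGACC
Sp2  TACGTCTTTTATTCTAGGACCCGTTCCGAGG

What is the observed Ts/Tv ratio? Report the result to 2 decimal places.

1.00

Transitions are A↔G and C↔T; transversions are all other mismatches.
Transitions: 3. Transversions: 3.
R = 3/3 = 1.00.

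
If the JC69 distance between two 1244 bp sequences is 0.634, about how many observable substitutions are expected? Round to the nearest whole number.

532

Invert JC69: p = (3/4)(1 − e^(−4d/3)) = 0.75 × (1 − e^(-0.845333)) = 0.75 × (1 − 0.429414) = 0.427940.
Expected differing sites = pL ≈ 0.427940 × 1244 = 532.35736 ≈ 532.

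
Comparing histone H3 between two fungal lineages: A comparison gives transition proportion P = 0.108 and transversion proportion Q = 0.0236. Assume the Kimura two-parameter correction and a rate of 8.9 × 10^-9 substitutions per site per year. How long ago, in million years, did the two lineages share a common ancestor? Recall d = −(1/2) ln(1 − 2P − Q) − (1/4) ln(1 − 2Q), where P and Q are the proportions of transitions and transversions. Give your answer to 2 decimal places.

Under the Kimura two-parameter model, d = −½ ln(1 − 2P − Q) − ¼ ln(1 − 2Q).
1 − 2P − Q = 0.7604, giving −½ ln(0.7604) = 0.136955.
1 − 2Q = 0.9528, giving −¼ ln(0.9528) = 0.012088.
d = 0.136955 + 0.012088 = 0.149043.
Under a molecular clock d = 2μt, so t = d/(2μ) = 0.149043 / (2 × 8.9 × 10^-9) = 8.37 million years.

8.37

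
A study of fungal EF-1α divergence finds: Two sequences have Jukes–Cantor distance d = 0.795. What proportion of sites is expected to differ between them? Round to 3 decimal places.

0.490

p = (3/4)(1 − e^(−4d/3)) = 0.75 × (1 − e^(-1.06)) = 0.75 × (1 − 0.346456) = 0.490158.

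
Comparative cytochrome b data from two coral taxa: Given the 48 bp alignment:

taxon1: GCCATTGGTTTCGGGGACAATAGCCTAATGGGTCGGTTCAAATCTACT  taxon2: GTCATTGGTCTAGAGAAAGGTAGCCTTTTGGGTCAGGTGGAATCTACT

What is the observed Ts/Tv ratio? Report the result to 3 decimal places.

Transitions are A↔G and C↔T; transversions are all other mismatches.
Transitions: 8. Transversions: 6.
R = 8/6 = 1.333333… ≈ 1.333 (to 3 d.p.).

1.333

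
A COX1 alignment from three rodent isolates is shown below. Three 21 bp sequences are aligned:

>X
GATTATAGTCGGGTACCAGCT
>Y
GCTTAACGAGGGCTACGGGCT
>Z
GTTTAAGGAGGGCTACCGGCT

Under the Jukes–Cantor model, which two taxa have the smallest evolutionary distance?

Y and Z

X–Y: 8/21 differ, p = 0.381, d = 0.532.
X–Z: 7/21 differ, p = 0.333, d = 0.441.
Y–Z: 3/21 differ, p = 0.143, d = 0.158.
The smallest distance is between Y and Z.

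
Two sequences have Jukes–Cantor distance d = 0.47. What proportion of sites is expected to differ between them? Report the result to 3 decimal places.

p = (3/4)(1 − e^(−4d/3)) = 0.75 × (1 − e^(-0.626667)) = 0.75 × (1 − 0.534370) = 0.349223.

0.349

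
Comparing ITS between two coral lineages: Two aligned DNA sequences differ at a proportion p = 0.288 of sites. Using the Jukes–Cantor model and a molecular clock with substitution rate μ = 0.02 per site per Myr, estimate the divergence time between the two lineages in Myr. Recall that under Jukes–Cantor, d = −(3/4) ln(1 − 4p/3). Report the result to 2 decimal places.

d = −(3/4) ln(1 − 4p/3) = −0.75 ln(1 − 0.384) = −0.75 ln(0.616)
  = −0.75 × (-0.484508) = 0.363381 substitutions/site.
Under a molecular clock d = 2μt, so t = d/(2μ) = 0.363381 / (2 × 0.02) = 9.08 Myr.

9.08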